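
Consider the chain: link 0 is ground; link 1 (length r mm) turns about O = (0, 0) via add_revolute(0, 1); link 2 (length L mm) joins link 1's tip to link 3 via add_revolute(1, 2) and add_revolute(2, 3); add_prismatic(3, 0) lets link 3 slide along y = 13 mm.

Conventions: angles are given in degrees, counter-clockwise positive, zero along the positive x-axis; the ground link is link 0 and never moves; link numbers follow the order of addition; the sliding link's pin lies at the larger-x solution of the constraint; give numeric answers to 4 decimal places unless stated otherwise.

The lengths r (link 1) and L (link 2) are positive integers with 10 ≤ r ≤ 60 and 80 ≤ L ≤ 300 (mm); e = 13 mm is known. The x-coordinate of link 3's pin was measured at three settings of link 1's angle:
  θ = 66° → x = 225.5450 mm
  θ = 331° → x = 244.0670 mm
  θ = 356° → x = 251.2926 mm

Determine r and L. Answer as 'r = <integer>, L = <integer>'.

constraint per measurement: (x − r cos θ)² + (r sin θ − e)² = L²
subtracting the θ₁ and θ₂ equations cancels the r² and L² terms:
r = (x₁² − x₂²) / (2[(x₁cos θ₁ + e sin θ₁) − (x₂cos θ₂ + e sin θ₂)]) = 41.9999 → r = 42
L² = (x₁ − r cos θ₁)² + (r sin θ₁ − e)² = 44100.0124 → L = 210.0000 → L = 210
check at θ₃=356°: x = 251.2926 (printed 251.2926) ✓

r = 42, L = 210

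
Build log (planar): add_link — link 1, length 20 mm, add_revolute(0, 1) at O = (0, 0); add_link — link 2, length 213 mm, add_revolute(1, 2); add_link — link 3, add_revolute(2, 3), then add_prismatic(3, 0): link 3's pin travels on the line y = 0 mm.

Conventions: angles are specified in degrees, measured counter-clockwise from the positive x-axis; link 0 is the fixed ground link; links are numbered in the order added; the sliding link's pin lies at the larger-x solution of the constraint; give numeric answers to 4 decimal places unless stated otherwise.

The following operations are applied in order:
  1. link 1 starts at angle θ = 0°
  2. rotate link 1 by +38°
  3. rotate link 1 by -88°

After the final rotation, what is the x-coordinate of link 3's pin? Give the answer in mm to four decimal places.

geometry: r = 20 mm, L = 213 mm, e = 0 mm; θ starts at 0°
rotate link 1 by +38°: θ ← 0° +38° = 38°
rotate link 1 by -88°: θ ← 38° -88° = -50°
crank pin P = (r cos θ, r sin θ) = (12.855752, -15.320889)
h = r sin θ − e = -15.320889 − 0 = -15.320889
x = r cos θ + √(L² − h²) = 12.855752 + 212.448277 = 225.304029

225.3040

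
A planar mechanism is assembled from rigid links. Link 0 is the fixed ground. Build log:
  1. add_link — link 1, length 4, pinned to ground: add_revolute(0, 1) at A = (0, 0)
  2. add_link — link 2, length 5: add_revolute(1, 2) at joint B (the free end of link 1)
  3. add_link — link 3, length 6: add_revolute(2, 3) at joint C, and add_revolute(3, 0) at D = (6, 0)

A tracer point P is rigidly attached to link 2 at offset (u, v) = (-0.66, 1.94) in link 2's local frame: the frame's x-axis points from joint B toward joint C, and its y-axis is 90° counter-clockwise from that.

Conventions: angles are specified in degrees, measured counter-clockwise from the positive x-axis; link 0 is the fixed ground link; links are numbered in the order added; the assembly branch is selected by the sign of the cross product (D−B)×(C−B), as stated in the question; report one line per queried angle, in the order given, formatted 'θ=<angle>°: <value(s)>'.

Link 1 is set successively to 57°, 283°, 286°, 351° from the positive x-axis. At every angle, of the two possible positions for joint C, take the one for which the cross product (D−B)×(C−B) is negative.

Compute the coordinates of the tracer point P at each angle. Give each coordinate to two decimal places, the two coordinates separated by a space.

A=(0,0), D=(6.00,0)
θ=57°: B = A + 4.00·(cos57°, sin57°) = (2.1786, 3.3547)
θ=57°: |BD| = 5.0850
θ=57°: circle(B,5.00) ∩ circle(D,6.00): a=1.4609, h=4.7818
θ=57°:   candidates: C₊=(6.4311,5.9845) cross=24.316; C₋=(0.1218,-1.2027) cross=-24.316
θ=57°:   branch - wants cross < 0 → take C=(0.1218,-1.2027) (cross=-24.316)
θ=57°: ex = (C−B)/|BC| = (-0.4114,-0.9115); ey = (0.9115,-0.4114)
θ=57°: P = B + -0.66·ex + 1.94·ey = (4.2183,3.1582)
θ=283°: B = A + 4.00·(cos283°, sin283°) = (0.8998, -3.8975)
θ=283°: |BD| = 6.4189
θ=283°: circle(B,5.00) ∩ circle(D,6.00): a=2.3526, h=4.4119
θ=283°:   candidates: C₊=(0.0902,1.0365) cross=28.320; C₋=(5.4480,-5.9746) cross=-28.320
θ=283°:   branch - wants cross < 0 → take C=(5.4480,-5.9746) (cross=-28.320)
θ=283°: ex = (C−B)/|BC| = (0.9096,-0.4154); ey = (0.4154,0.9096)
θ=283°: P = B + -0.66·ex + 1.94·ey = (1.1054,-1.8586)
θ=286°: B = A + 4.00·(cos286°, sin286°) = (1.1025, -3.8450)
θ=286°: |BD| = 6.2265
θ=286°: circle(B,5.00) ∩ circle(D,6.00): a=2.2299, h=4.4752
θ=286°:   candidates: C₊=(0.0929,1.0520) cross=27.865; C₋=(5.6201,-5.9880) cross=-27.865
θ=286°:   branch - wants cross < 0 → take C=(5.6201,-5.9880) (cross=-27.865)
θ=286°: ex = (C−B)/|BC| = (0.9035,-0.4286); ey = (0.4286,0.9035)
θ=286°: P = B + -0.66·ex + 1.94·ey = (1.3377,-1.8094)
θ=351°: B = A + 4.00·(cos351°, sin351°) = (3.9508, -0.6257)
θ=351°: |BD| = 2.1427
θ=351°: circle(B,5.00) ∩ circle(D,6.00): a=-1.4956, h=4.7711
θ=351°:   candidates: C₊=(1.1270,3.5006) cross=10.223; C₋=(3.9137,-5.6256) cross=-10.223
θ=351°:   branch - wants cross < 0 → take C=(3.9137,-5.6256) (cross=-10.223)
θ=351°: ex = (C−B)/|BC| = (-0.0074,-1.0000); ey = (1.0000,-0.0074)
θ=351°: P = B + -0.66·ex + 1.94·ey = (5.8956,0.0199)

θ=57°: 4.22 3.16
θ=283°: 1.11 -1.86
θ=286°: 1.34 -1.81
θ=351°: 5.90 0.02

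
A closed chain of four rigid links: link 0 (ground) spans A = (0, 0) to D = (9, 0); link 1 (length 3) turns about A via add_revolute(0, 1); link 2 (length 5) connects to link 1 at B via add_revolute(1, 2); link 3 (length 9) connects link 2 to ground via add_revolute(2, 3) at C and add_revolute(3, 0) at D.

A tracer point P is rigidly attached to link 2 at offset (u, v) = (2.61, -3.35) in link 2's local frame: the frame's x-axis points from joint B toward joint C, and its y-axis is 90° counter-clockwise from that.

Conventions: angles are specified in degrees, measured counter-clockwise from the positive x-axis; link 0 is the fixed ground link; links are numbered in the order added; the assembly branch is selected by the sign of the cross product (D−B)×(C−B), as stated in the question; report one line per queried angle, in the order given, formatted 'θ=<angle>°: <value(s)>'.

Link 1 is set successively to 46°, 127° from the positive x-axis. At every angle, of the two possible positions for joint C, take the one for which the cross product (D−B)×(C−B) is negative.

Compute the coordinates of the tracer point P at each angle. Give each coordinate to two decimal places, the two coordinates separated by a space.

A=(0,0), D=(9.00,0)
θ=46°: B = A + 3.00·(cos46°, sin46°) = (2.0840, 2.1580)
θ=46°: |BD| = 7.2449
θ=46°: circle(B,5.00) ∩ circle(D,9.00): a=-0.2423, h=4.9941
θ=46°:   candidates: C₊=(3.3402,6.9976) cross=36.182; C₋=(0.3650,-2.5372) cross=-36.182
θ=46°:   branch - wants cross < 0 → take C=(0.3650,-2.5372) (cross=-36.182)
θ=46°: ex = (C−B)/|BC| = (-0.3438,-0.9390); ey = (0.9390,-0.3438)
θ=46°: P = B + 2.61·ex + -3.35·ey = (-1.9591,0.8588)
θ=127°: B = A + 3.00·(cos127°, sin127°) = (-1.8054, 2.3959)
θ=127°: |BD| = 11.0679
θ=127°: circle(B,5.00) ∩ circle(D,9.00): a=3.0041, h=3.9969
θ=127°:   candidates: C₊=(1.9927,5.6477) cross=44.237; C₋=(0.2622,-2.1566) cross=-44.237
θ=127°:   branch - wants cross < 0 → take C=(0.2622,-2.1566) (cross=-44.237)
θ=127°: ex = (C−B)/|BC| = (0.4135,-0.9105); ey = (0.9105,0.4135)
θ=127°: P = B + 2.61·ex + -3.35·ey = (-3.7763,-1.3658)

θ=46°: -1.96 0.86
θ=127°: -3.78 -1.37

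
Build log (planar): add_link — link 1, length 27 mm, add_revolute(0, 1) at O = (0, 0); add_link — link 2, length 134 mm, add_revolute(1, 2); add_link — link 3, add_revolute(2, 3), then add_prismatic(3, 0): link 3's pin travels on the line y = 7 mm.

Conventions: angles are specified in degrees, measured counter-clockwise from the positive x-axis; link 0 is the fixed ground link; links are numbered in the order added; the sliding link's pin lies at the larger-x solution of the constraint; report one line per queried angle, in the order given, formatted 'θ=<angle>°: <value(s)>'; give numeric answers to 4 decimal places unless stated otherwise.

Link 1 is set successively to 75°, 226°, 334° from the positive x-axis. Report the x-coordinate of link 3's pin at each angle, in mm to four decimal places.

geometry: r = 27 mm, L = 134 mm, e = 7 mm
θ=75°: crank pin P = (r cos θ, r sin θ) = (6.988114, 26.079997)
θ=75°: h = r sin θ − e = 26.079997 − 7 = 19.079997
θ=75°: x = r cos θ + √(L² − h²) = 6.988114 + 132.634663 = 139.622777
θ=226°: crank pin P = (r cos θ, r sin θ) = (-18.755776, -19.422175)
θ=226°: h = r sin θ − e = -19.422175 − 7 = -26.422175
θ=226°: x = r cos θ + √(L² − h²) = -18.755776 + 131.369208 = 112.613432
θ=334°: crank pin P = (r cos θ, r sin θ) = (24.267439, -11.836021)
θ=334°: h = r sin θ − e = -11.836021 − 7 = -18.836021
θ=334°: x = r cos θ + √(L² − h²) = 24.267439 + 132.669530 = 156.936970

θ=75°: 139.6228
θ=226°: 112.6134
θ=334°: 156.9370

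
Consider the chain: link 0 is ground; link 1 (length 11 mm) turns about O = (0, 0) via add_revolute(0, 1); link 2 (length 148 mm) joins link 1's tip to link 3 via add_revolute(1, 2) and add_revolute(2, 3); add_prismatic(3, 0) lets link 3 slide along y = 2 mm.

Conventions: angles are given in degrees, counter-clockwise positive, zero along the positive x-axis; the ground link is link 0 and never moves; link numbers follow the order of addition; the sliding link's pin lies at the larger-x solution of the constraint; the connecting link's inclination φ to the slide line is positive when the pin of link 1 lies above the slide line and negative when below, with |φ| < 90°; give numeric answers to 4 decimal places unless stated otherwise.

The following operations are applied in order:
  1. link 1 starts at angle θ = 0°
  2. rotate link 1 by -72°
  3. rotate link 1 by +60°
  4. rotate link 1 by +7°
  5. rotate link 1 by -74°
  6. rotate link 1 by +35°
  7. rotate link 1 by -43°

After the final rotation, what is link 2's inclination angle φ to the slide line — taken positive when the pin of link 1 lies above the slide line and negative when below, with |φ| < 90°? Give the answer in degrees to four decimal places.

geometry: r = 11 mm, L = 148 mm, e = 2 mm; θ starts at 0°
rotate link 1 by -72°: θ ← 0° -72° = -72°
rotate link 1 by +60°: θ ← -72° +60° = -12°
rotate link 1 by +7°: θ ← -12° +7° = -5°
rotate link 1 by -74°: θ ← -5° -74° = -79°
rotate link 1 by +35°: θ ← -79° +35° = -44°
rotate link 1 by -43°: θ ← -44° -43° = -87°
h = r sin θ − e = -10.984925 − 2 = -12.984925
sin φ = h / L = -12.984925 / 148 = -0.08773598
φ = arcsin(-0.08773598) = -5.033373°

-5.0334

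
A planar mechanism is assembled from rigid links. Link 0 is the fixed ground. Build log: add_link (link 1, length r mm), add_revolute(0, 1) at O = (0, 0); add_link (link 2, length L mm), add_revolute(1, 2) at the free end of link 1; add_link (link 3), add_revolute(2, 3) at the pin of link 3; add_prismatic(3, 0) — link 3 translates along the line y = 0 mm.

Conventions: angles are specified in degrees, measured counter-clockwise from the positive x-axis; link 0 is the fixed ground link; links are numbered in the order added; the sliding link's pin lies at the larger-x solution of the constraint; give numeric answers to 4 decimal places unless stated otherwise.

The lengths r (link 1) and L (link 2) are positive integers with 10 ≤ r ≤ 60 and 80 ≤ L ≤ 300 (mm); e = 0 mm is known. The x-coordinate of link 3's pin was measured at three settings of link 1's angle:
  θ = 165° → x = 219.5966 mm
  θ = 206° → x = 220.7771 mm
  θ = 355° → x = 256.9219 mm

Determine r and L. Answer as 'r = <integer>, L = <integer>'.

constraint per measurement: (x − r cos θ)² + (r sin θ − e)² = L²
subtracting the θ₁ and θ₂ equations cancels the r² and L² terms:
r = (x₁² − x₂²) / (2[(x₁cos θ₁ + e sin θ₁) − (x₂cos θ₂ + e sin θ₂)]) = 18.9995 → r = 19
L² = (x₁ − r cos θ₁)² + (r sin θ₁ − e)² = 56643.9998 → L = 238.0000 → L = 238
check at θ₃=355°: x = 256.9219 (printed 256.9219) ✓

r = 19, L = 238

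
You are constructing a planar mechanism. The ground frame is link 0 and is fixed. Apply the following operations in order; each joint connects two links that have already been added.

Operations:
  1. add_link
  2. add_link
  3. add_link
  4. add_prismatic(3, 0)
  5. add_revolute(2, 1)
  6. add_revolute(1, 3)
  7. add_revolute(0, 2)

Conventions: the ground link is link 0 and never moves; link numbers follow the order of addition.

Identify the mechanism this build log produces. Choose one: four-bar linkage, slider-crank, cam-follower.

links: 4 (incl. ground); joints: 3 revolute, 1 prismatic, 0 higher (cam) pair, forming one closed loop
4 links, 3 revolutes + 1 prismatic in one loop → slider-crank

slider-crank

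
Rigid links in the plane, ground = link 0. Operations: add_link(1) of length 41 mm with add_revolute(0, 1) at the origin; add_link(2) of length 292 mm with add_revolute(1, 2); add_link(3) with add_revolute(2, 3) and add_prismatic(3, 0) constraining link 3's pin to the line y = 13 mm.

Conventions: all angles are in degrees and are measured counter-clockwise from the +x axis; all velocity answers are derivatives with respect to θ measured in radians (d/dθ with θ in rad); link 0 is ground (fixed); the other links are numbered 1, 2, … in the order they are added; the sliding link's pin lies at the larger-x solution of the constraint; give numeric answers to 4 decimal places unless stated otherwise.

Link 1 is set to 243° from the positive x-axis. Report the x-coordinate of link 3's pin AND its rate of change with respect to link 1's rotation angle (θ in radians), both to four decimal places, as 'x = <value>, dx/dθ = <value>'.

geometry: r = 41 mm, L = 292 mm, e = 13 mm
crank pin P = (r cos θ, r sin θ) = (-18.613610, -36.531267)
h = r sin θ − e = -36.531267 − 13 = -49.531267
x = r cos θ + √(L² − h²) = -18.613610 + 287.768403 = 269.154792
dx/dθ = −r sin θ − h·r cos θ/√(L² − h²) (θ in radians; h = -49.531267) = 33.327456

x = 269.1548, dx/dθ = 33.3275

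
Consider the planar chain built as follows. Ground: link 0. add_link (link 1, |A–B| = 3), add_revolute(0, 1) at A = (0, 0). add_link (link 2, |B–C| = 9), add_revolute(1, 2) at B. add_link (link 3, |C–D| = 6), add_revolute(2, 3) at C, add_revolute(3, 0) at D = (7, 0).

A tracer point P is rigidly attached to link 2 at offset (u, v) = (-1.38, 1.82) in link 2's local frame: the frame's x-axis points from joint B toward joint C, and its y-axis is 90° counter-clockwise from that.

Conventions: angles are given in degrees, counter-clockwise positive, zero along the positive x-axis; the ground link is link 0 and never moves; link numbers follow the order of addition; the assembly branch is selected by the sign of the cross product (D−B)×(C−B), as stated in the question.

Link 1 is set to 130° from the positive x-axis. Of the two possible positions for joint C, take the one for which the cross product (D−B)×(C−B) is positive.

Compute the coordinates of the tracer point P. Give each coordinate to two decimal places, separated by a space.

A=(0,0), D=(7.00,0)
B = A + 3.00·(cos130°, sin130°) = (-1.9284, 2.2981)
|BD| = 9.2194
circle(B,9.00) ∩ circle(D,6.00): a=7.0502, h=5.5942
  candidates: C₊=(6.2938,5.9583) cross=51.575; C₋=(3.5048,-4.8769) cross=-51.575
  branch + wants cross > 0 → take C=(6.2938,5.9583) (cross=51.575)
ex = (C−B)/|BC| = (0.9136,0.4067); ey = (-0.4067,0.9136)
P = B + -1.38·ex + 1.82·ey = (-3.9293,3.3996)

-3.93 3.40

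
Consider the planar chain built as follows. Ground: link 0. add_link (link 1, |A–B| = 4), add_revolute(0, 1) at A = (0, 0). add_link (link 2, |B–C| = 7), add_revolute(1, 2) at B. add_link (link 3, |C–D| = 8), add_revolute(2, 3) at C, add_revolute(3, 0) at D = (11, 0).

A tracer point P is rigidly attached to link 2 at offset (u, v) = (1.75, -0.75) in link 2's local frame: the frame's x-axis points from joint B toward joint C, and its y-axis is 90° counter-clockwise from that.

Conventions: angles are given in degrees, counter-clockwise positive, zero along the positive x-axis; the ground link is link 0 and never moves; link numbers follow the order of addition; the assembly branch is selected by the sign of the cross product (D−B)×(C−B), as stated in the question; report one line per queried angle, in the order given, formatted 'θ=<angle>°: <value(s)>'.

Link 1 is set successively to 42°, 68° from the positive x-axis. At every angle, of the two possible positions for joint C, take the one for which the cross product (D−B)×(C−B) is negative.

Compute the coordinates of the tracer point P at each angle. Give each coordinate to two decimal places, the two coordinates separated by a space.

A=(0,0), D=(11.00,0)
θ=42°: B = A + 4.00·(cos42°, sin42°) = (2.9726, 2.6765)
θ=42°: |BD| = 8.4619
θ=42°: circle(B,7.00) ∩ circle(D,8.00): a=3.3446, h=6.1493
θ=42°:   candidates: C₊=(8.0905,7.4522) cross=52.034; C₋=(4.2004,-4.2149) cross=-52.034
θ=42°:   branch - wants cross < 0 → take C=(4.2004,-4.2149) (cross=-52.034)
θ=42°: ex = (C−B)/|BC| = (0.1754,-0.9845); ey = (0.9845,0.1754)
θ=42°: P = B + 1.75·ex + -0.75·ey = (2.5412,0.8221)
θ=68°: B = A + 4.00·(cos68°, sin68°) = (1.4984, 3.7087)
θ=68°: |BD| = 10.1997
θ=68°: circle(B,7.00) ∩ circle(D,8.00): a=4.3646, h=5.4727
θ=68°:   candidates: C₊=(7.5542,7.2199) cross=55.820; C₋=(3.5743,-2.9764) cross=-55.820
θ=68°:   branch - wants cross < 0 → take C=(3.5743,-2.9764) (cross=-55.820)
θ=68°: ex = (C−B)/|BC| = (0.2966,-0.9550); ey = (0.9550,0.2966)
θ=68°: P = B + 1.75·ex + -0.75·ey = (1.3011,1.8150)

θ=42°: 2.54 0.82
θ=68°: 1.30 1.82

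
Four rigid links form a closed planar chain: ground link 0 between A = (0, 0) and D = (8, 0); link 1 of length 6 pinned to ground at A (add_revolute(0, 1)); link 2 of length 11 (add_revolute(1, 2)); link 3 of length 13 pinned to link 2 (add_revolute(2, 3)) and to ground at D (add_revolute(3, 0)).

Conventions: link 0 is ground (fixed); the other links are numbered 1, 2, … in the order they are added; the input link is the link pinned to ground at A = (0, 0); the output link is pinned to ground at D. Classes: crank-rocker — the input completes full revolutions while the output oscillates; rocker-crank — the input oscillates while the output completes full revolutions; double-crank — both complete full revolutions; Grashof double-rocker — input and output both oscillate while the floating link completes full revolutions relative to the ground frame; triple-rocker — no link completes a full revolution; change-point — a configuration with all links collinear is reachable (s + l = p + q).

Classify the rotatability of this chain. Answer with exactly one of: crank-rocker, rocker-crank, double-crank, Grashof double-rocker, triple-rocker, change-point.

lengths: ground=8, input=6, coupler=11, output=13
sorted: s=6 (shortest), l=13 (longest), p+q=19
s + l = 19 vs p + q = 19
s + l = p + q → change-point (collinear configuration reachable)

change-point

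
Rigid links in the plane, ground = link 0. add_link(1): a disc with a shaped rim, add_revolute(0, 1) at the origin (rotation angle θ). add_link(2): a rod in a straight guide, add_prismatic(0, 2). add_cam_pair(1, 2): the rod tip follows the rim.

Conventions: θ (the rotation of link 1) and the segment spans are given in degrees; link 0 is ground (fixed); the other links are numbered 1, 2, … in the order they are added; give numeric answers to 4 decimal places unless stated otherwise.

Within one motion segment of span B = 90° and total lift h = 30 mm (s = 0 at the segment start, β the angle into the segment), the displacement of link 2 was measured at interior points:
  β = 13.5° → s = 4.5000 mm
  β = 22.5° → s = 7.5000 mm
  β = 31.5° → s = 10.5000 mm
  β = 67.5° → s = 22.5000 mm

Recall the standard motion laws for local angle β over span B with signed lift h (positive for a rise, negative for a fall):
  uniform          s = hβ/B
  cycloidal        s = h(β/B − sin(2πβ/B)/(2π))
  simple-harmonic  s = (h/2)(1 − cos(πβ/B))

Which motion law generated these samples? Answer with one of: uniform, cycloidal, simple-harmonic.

candidates at β/B = r: uniform s = h·r (linear in β); cycloidal s = h·(r − sin(2πr)/(2π)); simple-harmonic s = (h/2)(1 − cos(πr))
β=13.5°: printed 4.5000 | uniform 4.5000, cycloidal 0.6372, simple-harmonic 1.6349
β=22.5°: printed 7.5000 | uniform 7.5000, cycloidal 2.7254, simple-harmonic 4.3934
β=31.5°: printed 10.5000 | uniform 10.5000, cycloidal 6.6372, simple-harmonic 8.1901
β=67.5°: printed 22.5000 | uniform 22.5000, cycloidal 27.2746, simple-harmonic 25.6066
only one law matches every sample → uniform

uniform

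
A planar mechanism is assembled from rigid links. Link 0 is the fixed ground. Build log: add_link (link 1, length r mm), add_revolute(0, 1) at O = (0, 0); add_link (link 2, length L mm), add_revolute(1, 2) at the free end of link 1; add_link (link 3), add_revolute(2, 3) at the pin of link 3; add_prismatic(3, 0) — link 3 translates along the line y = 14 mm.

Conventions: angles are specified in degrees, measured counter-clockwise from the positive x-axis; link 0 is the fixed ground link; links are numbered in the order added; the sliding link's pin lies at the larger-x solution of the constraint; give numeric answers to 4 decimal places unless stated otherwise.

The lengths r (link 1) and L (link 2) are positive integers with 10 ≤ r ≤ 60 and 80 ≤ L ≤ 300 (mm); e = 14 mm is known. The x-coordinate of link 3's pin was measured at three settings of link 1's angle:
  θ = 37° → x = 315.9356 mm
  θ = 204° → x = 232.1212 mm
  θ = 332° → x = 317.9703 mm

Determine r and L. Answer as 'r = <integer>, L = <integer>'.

constraint per measurement: (x − r cos θ)² + (r sin θ − e)² = L²
subtracting the θ₁ and θ₂ equations cancels the r² and L² terms:
r = (x₁² − x₂²) / (2[(x₁cos θ₁ + e sin θ₁) − (x₂cos θ₂ + e sin θ₂)]) = 48.0000 → r = 48
L² = (x₁ − r cos θ₁)² + (r sin θ₁ − e)² = 77283.9946 → L = 278.0000 → L = 278
check at θ₃=332°: x = 317.9703 (printed 317.9703) ✓

r = 48, L = 278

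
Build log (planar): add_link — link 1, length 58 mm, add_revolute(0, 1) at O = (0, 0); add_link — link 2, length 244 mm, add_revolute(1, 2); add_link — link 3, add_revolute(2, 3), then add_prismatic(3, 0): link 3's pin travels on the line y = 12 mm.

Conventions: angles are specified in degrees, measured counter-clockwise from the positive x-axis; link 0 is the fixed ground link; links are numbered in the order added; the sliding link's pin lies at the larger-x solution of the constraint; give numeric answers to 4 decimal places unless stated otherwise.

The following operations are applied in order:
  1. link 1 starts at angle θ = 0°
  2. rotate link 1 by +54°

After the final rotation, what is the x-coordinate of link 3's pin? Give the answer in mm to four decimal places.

geometry: r = 58 mm, L = 244 mm, e = 12 mm; θ starts at 0°
rotate link 1 by +54°: θ ← 0° +54° = 54°
crank pin P = (r cos θ, r sin θ) = (34.091545, 46.922986)
h = r sin θ − e = 46.922986 − 12 = 34.922986
x = r cos θ + √(L² − h²) = 34.091545 + 241.487857 = 275.579402

275.5794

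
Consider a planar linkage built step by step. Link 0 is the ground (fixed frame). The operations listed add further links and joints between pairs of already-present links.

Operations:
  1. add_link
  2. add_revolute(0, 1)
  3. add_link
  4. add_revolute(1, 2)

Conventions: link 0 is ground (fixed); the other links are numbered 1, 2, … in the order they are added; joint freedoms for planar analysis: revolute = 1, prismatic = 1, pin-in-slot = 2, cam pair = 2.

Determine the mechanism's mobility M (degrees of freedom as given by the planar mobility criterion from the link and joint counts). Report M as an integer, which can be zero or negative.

link 0 = ground. State L|J1|J2 = 1|0|0
+link1  2|0|0
R(0,1) f=1→J1  2|1|0
+link2  3|1|0
R(1,2) f=1→J1  3|2|0
M = 3(3−1)−2·2−0 = 6−4−0 = 2

M = 2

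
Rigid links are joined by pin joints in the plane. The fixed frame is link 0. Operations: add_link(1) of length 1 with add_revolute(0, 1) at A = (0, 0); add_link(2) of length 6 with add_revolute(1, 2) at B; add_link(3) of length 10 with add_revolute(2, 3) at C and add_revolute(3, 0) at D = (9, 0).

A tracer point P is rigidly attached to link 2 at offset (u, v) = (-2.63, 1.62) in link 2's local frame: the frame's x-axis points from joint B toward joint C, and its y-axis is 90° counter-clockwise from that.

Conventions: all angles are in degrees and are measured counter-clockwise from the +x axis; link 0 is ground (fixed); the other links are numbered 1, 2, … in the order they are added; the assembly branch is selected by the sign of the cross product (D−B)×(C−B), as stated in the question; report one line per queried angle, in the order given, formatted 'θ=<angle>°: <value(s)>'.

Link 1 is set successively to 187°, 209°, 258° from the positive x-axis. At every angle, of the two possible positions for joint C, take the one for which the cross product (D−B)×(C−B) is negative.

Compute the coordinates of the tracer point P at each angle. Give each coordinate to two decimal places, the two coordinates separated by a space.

A=(0,0), D=(9.00,0)
θ=187°: B = A + 1.00·(cos187°, sin187°) = (-0.9925, -0.1219)
θ=187°: |BD| = 9.9933
θ=187°: circle(B,6.00) ∩ circle(D,10.00): a=1.7945, h=5.7254
θ=187°:   candidates: C₊=(0.7320,5.6250) cross=57.215; C₋=(0.8716,-5.8249) cross=-57.215
θ=187°:   branch - wants cross < 0 → take C=(0.8716,-5.8249) (cross=-57.215)
θ=187°: ex = (C−B)/|BC| = (0.3107,-0.9505); ey = (0.9505,0.3107)
θ=187°: P = B + -2.63·ex + 1.62·ey = (-0.2699,2.8813)
θ=209°: B = A + 1.00·(cos209°, sin209°) = (-0.8746, -0.4848)
θ=209°: |BD| = 9.8865
θ=209°: circle(B,6.00) ∩ circle(D,10.00): a=1.7065, h=5.7522
θ=209°:   candidates: C₊=(0.5478,5.3442) cross=56.869; C₋=(1.1119,-6.1464) cross=-56.869
θ=209°:   branch - wants cross < 0 → take C=(1.1119,-6.1464) (cross=-56.869)
θ=209°: ex = (C−B)/|BC| = (0.3311,-0.9436); ey = (0.9436,0.3311)
θ=209°: P = B + -2.63·ex + 1.62·ey = (-0.2168,2.5332)
θ=258°: B = A + 1.00·(cos258°, sin258°) = (-0.2079, -0.9781)
θ=258°: |BD| = 9.2597
θ=258°: circle(B,6.00) ∩ circle(D,10.00): a=1.1740, h=5.8840
θ=258°:   candidates: C₊=(0.3380,4.9970) cross=54.484; C₋=(1.5811,-6.7052) cross=-54.484
θ=258°:   branch - wants cross < 0 → take C=(1.5811,-6.7052) (cross=-54.484)
θ=258°: ex = (C−B)/|BC| = (0.2982,-0.9545); ey = (0.9545,0.2982)
θ=258°: P = B + -2.63·ex + 1.62·ey = (0.5542,2.0153)

θ=187°: -0.27 2.88
θ=209°: -0.22 2.53
θ=258°: 0.55 2.02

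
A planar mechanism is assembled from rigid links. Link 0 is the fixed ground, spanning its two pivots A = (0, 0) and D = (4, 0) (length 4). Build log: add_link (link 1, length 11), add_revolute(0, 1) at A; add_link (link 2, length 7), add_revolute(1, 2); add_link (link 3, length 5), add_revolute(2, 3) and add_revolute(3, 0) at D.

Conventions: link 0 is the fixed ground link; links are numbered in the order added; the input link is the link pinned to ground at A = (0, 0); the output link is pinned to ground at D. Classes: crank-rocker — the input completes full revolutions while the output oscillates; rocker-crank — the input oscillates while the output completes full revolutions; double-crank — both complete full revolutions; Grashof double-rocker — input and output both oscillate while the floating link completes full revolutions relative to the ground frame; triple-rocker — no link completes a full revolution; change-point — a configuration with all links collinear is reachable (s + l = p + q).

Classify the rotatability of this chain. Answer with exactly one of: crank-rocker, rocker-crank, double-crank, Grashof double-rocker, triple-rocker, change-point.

lengths: ground=4, input=11, coupler=7, output=5
sorted: s=4 (shortest), l=11 (longest), p+q=12
s + l = 15 vs p + q = 12
s + l > p + q → non-Grashof → no link fully rotates → triple-rocker

triple-rocker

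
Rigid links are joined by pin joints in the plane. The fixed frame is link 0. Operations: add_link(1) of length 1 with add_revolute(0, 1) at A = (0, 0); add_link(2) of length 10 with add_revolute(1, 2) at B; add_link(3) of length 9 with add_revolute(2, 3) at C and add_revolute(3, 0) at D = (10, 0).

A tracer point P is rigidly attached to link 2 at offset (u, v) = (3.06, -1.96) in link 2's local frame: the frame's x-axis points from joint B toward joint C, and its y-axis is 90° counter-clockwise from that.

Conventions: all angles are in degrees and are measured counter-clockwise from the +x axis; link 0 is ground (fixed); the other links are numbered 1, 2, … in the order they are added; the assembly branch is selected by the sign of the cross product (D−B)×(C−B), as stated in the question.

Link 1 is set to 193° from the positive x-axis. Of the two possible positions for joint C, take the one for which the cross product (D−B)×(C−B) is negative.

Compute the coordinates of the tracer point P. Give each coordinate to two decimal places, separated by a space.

A=(0,0), D=(10.00,0)
B = A + 1.00·(cos193°, sin193°) = (-0.9744, -0.2250)
|BD| = 10.9767
circle(B,10.00) ∩ circle(D,9.00): a=6.3538, h=7.7220
  candidates: C₊=(5.2199,7.6256) cross=84.762; C₋=(5.5364,-7.8151) cross=-84.762
  branch - wants cross < 0 → take C=(5.5364,-7.8151) (cross=-84.762)
ex = (C−B)/|BC| = (0.6511,-0.7590); ey = (0.7590,0.6511)
P = B + 3.06·ex + -1.96·ey = (-0.4698,-3.8236)

-0.47 -3.82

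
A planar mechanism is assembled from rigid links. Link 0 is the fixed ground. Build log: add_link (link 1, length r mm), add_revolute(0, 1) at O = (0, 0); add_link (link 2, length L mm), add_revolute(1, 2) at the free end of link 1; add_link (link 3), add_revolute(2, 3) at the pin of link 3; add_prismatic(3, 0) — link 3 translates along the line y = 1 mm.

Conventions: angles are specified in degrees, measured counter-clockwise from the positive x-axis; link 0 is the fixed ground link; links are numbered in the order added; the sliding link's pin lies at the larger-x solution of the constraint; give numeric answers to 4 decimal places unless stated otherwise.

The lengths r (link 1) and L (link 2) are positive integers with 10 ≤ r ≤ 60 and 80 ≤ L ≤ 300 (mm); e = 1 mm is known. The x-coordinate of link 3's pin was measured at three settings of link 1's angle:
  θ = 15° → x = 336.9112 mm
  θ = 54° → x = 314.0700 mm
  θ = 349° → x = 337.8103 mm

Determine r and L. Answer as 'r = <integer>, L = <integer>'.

constraint per measurement: (x − r cos θ)² + (r sin θ − e)² = L²
subtracting the θ₁ and θ₂ equations cancels the r² and L² terms:
r = (x₁² − x₂²) / (2[(x₁cos θ₁ + e sin θ₁) − (x₂cos θ₂ + e sin θ₂)]) = 53.0000 → r = 53
L² = (x₁ − r cos θ₁)² + (r sin θ₁ − e)² = 81796.0116 → L = 286.0000 → L = 286
check at θ₃=349°: x = 337.8103 (printed 337.8103) ✓

r = 53, L = 286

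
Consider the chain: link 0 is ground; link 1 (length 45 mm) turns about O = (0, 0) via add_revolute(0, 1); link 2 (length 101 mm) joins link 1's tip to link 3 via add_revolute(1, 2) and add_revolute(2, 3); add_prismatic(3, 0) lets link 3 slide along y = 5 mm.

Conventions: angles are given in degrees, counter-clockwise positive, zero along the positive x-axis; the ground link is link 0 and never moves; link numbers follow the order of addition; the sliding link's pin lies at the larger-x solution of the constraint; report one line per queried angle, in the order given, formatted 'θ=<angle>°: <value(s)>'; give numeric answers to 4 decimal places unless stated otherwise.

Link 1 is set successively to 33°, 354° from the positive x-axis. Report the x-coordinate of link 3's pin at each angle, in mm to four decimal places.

geometry: r = 45 mm, L = 101 mm, e = 5 mm
θ=33°: crank pin P = (r cos θ, r sin θ) = (37.740176, 24.508757)
θ=33°: h = r sin θ − e = 24.508757 − 5 = 19.508757
θ=33°: x = r cos θ + √(L² − h²) = 37.740176 + 99.097974 = 136.838149
θ=354°: crank pin P = (r cos θ, r sin θ) = (44.753485, -4.703781)
θ=354°: h = r sin θ − e = -4.703781 − 5 = -9.703781
θ=354°: x = r cos θ + √(L² − h²) = 44.753485 + 100.532764 = 145.286249

θ=33°: 136.8381
θ=354°: 145.2862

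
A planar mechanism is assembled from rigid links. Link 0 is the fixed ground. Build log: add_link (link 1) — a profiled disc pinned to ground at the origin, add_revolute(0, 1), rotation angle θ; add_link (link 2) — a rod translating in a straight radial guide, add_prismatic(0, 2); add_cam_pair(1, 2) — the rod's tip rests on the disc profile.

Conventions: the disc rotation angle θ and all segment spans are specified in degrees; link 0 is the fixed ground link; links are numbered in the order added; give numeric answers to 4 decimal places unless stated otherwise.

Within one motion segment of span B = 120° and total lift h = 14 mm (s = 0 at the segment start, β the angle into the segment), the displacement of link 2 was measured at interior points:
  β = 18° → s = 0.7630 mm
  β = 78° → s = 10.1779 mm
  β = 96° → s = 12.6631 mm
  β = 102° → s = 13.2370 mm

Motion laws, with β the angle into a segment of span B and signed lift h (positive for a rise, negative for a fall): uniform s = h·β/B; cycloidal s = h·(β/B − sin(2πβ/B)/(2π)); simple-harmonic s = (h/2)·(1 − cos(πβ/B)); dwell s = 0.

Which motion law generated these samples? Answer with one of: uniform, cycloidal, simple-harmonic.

candidates at β/B = r: uniform s = h·r (linear in β); cycloidal s = h·(r − sin(2πr)/(2π)); simple-harmonic s = (h/2)(1 − cos(πr))
β=18°: printed 0.7630 | uniform 2.1000, cycloidal 0.2974, simple-harmonic 0.7630
β=78°: printed 10.1779 | uniform 9.1000, cycloidal 10.9026, simple-harmonic 10.1779
β=96°: printed 12.6631 | uniform 11.2000, cycloidal 13.3191, simple-harmonic 12.6631
β=102°: printed 13.2370 | uniform 11.9000, cycloidal 13.7026, simple-harmonic 13.2370
only one law matches every sample → simple-harmonic

simple-harmonic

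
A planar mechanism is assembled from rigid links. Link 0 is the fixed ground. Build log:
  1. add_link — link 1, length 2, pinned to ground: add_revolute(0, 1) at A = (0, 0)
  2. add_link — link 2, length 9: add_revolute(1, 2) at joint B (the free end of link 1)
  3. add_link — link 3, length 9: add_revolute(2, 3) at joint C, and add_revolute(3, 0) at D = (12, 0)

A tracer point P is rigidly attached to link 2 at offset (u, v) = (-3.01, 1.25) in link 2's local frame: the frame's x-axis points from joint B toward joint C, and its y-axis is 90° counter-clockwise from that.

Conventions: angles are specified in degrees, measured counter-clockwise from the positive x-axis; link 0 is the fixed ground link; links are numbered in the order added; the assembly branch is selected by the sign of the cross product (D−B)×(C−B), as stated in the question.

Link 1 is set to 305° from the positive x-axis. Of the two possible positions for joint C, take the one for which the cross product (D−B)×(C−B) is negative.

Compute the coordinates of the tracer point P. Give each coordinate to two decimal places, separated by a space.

A=(0,0), D=(12.00,0)
B = A + 2.00·(cos305°, sin305°) = (1.1472, -1.6383)
|BD| = 10.9758
circle(B,9.00) ∩ circle(D,9.00): a=5.4879, h=7.1332
  candidates: C₊=(5.5088,6.2342) cross=78.293; C₋=(7.6383,-7.8725) cross=-78.293
  branch - wants cross < 0 → take C=(7.6383,-7.8725) (cross=-78.293)
ex = (C−B)/|BC| = (0.7212,-0.6927); ey = (0.6927,0.7212)
P = B + -3.01·ex + 1.25·ey = (-0.1579,1.3482)

-0.16 1.35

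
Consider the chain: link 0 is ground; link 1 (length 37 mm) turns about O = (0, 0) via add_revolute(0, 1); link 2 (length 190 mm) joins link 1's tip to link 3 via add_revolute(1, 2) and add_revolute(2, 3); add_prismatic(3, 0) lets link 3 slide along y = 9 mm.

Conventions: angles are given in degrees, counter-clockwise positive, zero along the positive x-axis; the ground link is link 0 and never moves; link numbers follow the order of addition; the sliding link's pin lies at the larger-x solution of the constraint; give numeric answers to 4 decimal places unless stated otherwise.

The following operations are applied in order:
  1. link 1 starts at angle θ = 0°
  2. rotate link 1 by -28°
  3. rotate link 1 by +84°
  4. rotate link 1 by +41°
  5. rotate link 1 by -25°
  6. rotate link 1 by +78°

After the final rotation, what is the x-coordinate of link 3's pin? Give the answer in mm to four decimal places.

geometry: r = 37 mm, L = 190 mm, e = 9 mm; θ starts at 0°
rotate link 1 by -28°: θ ← 0° -28° = -28°
rotate link 1 by +84°: θ ← -28° +84° = 56°
rotate link 1 by +41°: θ ← 56° +41° = 97°
rotate link 1 by -25°: θ ← 97° -25° = 72°
rotate link 1 by +78°: θ ← 72° +78° = 150°
crank pin P = (r cos θ, r sin θ) = (-32.042940, 18.500000)
h = r sin θ − e = 18.500000 − 9 = 9.500000
x = r cos θ + √(L² − h²) = -32.042940 + 189.762351 = 157.719411

157.7194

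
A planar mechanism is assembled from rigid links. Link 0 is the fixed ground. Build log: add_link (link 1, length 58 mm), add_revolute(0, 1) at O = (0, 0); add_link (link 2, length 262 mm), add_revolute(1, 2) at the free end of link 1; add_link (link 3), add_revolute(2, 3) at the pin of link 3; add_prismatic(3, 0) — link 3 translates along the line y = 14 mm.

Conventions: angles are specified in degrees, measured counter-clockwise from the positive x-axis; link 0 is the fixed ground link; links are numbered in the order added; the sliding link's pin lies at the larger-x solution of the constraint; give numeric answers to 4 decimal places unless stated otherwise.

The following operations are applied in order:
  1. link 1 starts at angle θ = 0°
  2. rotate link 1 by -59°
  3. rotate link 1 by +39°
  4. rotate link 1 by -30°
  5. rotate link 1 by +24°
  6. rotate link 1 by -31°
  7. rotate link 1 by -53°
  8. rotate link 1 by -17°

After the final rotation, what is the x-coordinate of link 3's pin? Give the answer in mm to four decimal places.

geometry: r = 58 mm, L = 262 mm, e = 14 mm; θ starts at 0°
rotate link 1 by -59°: θ ← 0° -59° = -59°
rotate link 1 by +39°: θ ← -59° +39° = -20°
rotate link 1 by -30°: θ ← -20° -30° = -50°
rotate link 1 by +24°: θ ← -50° +24° = -26°
rotate link 1 by -31°: θ ← -26° -31° = -57°
rotate link 1 by -53°: θ ← -57° -53° = -110°
rotate link 1 by -17°: θ ← -110° -17° = -127°
crank pin P = (r cos θ, r sin θ) = (-34.905271, -46.320860)
h = r sin θ − e = -46.320860 − 14 = -60.320860
x = r cos θ + √(L² − h²) = -34.905271 + 254.961554 = 220.056282

220.0563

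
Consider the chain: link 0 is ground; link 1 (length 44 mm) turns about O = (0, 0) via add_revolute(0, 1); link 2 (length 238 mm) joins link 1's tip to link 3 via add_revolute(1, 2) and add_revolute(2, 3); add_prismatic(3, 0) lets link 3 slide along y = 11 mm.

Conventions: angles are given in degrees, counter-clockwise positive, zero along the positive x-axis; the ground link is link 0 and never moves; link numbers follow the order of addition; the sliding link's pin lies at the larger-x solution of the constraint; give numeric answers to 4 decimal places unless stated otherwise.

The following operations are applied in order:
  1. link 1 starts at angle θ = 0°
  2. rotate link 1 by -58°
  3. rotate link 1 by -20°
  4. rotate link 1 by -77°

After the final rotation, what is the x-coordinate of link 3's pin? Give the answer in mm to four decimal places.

geometry: r = 44 mm, L = 238 mm, e = 11 mm; θ starts at 0°
rotate link 1 by -58°: θ ← 0° -58° = -58°
rotate link 1 by -20°: θ ← -58° -20° = -78°
rotate link 1 by -77°: θ ← -78° -77° = -155°
crank pin P = (r cos θ, r sin θ) = (-39.877543, -18.595204)
h = r sin θ − e = -18.595204 − 11 = -29.595204
x = r cos θ + √(L² − h²) = -39.877543 + 236.152755 = 196.275213

196.2752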